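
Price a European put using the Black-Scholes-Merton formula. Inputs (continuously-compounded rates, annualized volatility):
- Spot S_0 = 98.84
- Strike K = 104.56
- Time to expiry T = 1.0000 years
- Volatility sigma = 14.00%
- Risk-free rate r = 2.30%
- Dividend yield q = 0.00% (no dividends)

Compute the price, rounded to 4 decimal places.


Answer: Price = 7.4377

Derivation:
d1 = (ln(S/K) + (r - q + 0.5*sigma^2) * T) / (sigma * sqrt(T)) = -0.16756206
d2 = d1 - sigma * sqrt(T) = -0.30756206
exp(-rT) = 0.97726248; exp(-qT) = 1.00000000
P = K * exp(-rT) * N(-d2) - S_0 * exp(-qT) * N(-d1)
N(-d1) = 0.56653609; N(-d2) = 0.62079220
P = 104.5600 * 0.97726248 * 0.62079220 - 98.8400 * 1.00000000 * 0.56653609 = 7.4377


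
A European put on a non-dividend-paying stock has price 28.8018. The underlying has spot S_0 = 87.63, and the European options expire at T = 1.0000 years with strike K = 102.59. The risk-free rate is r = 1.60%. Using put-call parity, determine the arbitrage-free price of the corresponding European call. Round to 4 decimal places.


Put-call parity: C - P = S_0 * exp(-qT) - K * exp(-rT).
S_0 * exp(-qT) = 87.6300 * 1.00000000 = 87.63000000
K * exp(-rT) = 102.5900 * 0.98412732 = 100.96162176
C = P + S*exp(-qT) - K*exp(-rT)
C = 28.8018 + 87.63000000 - 100.96162176 = 15.4702

Answer: Call price = 15.4702


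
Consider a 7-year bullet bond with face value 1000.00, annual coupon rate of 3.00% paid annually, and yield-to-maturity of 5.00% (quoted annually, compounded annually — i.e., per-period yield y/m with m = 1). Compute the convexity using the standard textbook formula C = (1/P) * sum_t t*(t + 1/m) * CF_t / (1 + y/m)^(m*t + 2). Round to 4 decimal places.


Answer: Convexity = 44.7862

Derivation:
Coupon per period c = face * coupon_rate / m = 30.000000
Periods per year m = 1; per-period yield y/m = 0.050000
Number of cashflows N = 7
Cashflows (t years, CF_t, discount factor 1/(1+y/m)^(m*t), PV):
  t = 1.0000: CF_t = 30.000000, DF = 0.952381, PV = 28.571429
  t = 2.0000: CF_t = 30.000000, DF = 0.907029, PV = 27.210884
  t = 3.0000: CF_t = 30.000000, DF = 0.863838, PV = 25.915128
  t = 4.0000: CF_t = 30.000000, DF = 0.822702, PV = 24.681074
  t = 5.0000: CF_t = 30.000000, DF = 0.783526, PV = 23.505785
  t = 6.0000: CF_t = 30.000000, DF = 0.746215, PV = 22.386462
  t = 7.0000: CF_t = 1030.000000, DF = 0.710681, PV = 732.001770
Price P = sum_t PV_t = 884.272532
Convexity numerator sum_t t*(t + 1/m) * CF_t / (1+y/m)^(m*t + 2):
  t = 1.0000: term = 51.830256
  t = 2.0000: term = 148.086445
  t = 3.0000: term = 282.069420
  t = 4.0000: term = 447.729238
  t = 5.0000: term = 639.613197
  t = 6.0000: term = 852.817596
  t = 7.0000: term = 37181.042287
Convexity = (1/P) * sum = 39603.188440 / 884.272532 = 44.786180


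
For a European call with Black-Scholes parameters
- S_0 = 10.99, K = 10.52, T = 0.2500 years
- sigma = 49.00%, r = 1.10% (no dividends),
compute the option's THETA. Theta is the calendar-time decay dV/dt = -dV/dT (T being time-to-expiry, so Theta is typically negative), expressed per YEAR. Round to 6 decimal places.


Answer: Theta = -2.106994

Derivation:
d1 = 0.3121226984; d2 = 0.0671226984
phi(d1) = 0.3799753782; exp(-qT) = 1.0000000000; exp(-rT) = 0.9972537778
Theta = -S*exp(-qT)*phi(d1)*sigma/(2*sqrt(T)) - r*K*exp(-rT)*N(d2) + q*S*exp(-qT)*N(d1)
N(d1) = 0.6225263616; N(d2) = 0.5267579880; sqrt(T) = 0.5000000000
Term 1 = -10.9900 * 1.0000000000 * 0.3799753782 * 0.4900 / (2 * 0.5000000000) = -2.0462054091
Term 2 = -0.0110 * 10.5200 * 0.9972537778 * 0.5267579880 = -0.0607890345
Term 3 = 0 (no dividend yield, q = 0)
Theta = -2.0462054091 + (-0.0607890345) + (0.0000000000) = -2.106994


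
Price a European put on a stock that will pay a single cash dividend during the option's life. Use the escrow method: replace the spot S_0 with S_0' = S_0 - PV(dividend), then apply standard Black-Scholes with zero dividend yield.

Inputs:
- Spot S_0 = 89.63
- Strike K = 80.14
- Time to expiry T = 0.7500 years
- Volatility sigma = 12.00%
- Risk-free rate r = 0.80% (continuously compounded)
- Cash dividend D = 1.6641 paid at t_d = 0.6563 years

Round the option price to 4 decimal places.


Answer: Price = 0.7881

Derivation:
PV(D) = D * exp(-r * t_d) = 1.6641 * 0.99476336 = 1.65538571
S_0' = S_0 - PV(D) = 89.6300 - 1.65538571 = 87.97461429
d1 = (ln(S_0'/K) + (r + sigma^2/2)*T) / (sigma*sqrt(T)) = 1.00721828
d2 = d1 - sigma*sqrt(T) = 0.90329523
exp(-rT) = 0.99401796
N(-d1) = 0.15691495; N(-d2) = 0.18318461
P = K * exp(-rT) * N(-d2) - S_0' * N(-d1) = 80.1400 * 0.99401796 * 0.18318461 - 87.97461429 * 0.15691495 = 0.7881


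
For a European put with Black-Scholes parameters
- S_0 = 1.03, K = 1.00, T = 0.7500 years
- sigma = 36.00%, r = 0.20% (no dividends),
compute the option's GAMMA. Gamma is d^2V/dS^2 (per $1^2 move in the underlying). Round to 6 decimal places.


d1 = 0.2555057273; d2 = -0.0562634180
phi(d1) = 0.3861304082; exp(-qT) = 1.0000000000; exp(-rT) = 0.9985011244
Gamma = exp(-qT) * phi(d1) / (S * sigma * sqrt(T)) = 1.0000000000 * 0.3861304082 / (1.0300 * 0.3600 * 0.8660254038) = 1.202441

Answer: Gamma = 1.202441


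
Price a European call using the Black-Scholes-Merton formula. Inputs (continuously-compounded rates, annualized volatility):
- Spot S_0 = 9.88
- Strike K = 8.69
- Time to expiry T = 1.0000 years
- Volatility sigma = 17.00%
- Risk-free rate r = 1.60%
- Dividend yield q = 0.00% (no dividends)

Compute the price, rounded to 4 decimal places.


d1 = (ln(S/K) + (r - q + 0.5*sigma^2) * T) / (sigma * sqrt(T)) = 0.93405631
d2 = d1 - sigma * sqrt(T) = 0.76405631
exp(-rT) = 0.98412732; exp(-qT) = 1.00000000
C = S_0 * exp(-qT) * N(d1) - K * exp(-rT) * N(d2)
N(d1) = 0.82486258; N(d2) = 0.77758316
C = 9.8800 * 1.00000000 * 0.82486258 - 8.6900 * 0.98412732 * 0.77758316 = 1.4997

Answer: Price = 1.4997


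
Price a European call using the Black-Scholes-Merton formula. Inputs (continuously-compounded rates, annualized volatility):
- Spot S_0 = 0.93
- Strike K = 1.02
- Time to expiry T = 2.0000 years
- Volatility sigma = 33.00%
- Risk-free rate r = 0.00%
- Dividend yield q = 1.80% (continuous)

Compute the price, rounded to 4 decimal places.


Answer: Price = 0.1219

Derivation:
d1 = (ln(S/K) + (r - q + 0.5*sigma^2) * T) / (sigma * sqrt(T)) = -0.04172641
d2 = d1 - sigma * sqrt(T) = -0.50841689
exp(-rT) = 1.00000000; exp(-qT) = 0.96464029
C = S_0 * exp(-qT) * N(d1) - K * exp(-rT) * N(d2)
N(d1) = 0.48335840; N(d2) = 0.30558051
C = 0.9300 * 0.96464029 * 0.48335840 - 1.0200 * 1.00000000 * 0.30558051 = 0.1219


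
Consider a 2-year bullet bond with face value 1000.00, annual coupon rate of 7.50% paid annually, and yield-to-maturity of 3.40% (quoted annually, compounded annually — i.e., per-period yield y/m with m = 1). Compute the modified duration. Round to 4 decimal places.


Coupon per period c = face * coupon_rate / m = 75.000000
Periods per year m = 1; per-period yield y/m = 0.034000
Number of cashflows N = 2
Cashflows (t years, CF_t, discount factor 1/(1+y/m)^(m*t), PV):
  t = 1.0000: CF_t = 75.000000, DF = 0.967118, PV = 72.533849
  t = 2.0000: CF_t = 1075.000000, DF = 0.935317, PV = 1005.465994
Price P = sum_t PV_t = 1077.999843
First compute Macaulay numerator sum_t t * PV_t:
  t * PV_t at t = 1.0000: 72.533849
  t * PV_t at t = 2.0000: 2010.931987
Macaulay duration D = 2083.465837 / 1077.999843 = 1.932714
Modified duration = D / (1 + y/m) = 1.932714 / (1 + 0.034000) = 1.869163

Answer: Modified duration = 1.8692


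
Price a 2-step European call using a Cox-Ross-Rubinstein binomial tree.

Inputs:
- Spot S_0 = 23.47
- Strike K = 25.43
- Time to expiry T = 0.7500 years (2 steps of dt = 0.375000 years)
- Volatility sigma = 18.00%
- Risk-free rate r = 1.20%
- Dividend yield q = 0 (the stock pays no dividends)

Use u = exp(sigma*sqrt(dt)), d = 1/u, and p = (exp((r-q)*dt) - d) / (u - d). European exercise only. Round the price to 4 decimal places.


Answer: Price = V(0,0) = 0.9218

Derivation:
dt = T/N = 0.375000
u = exp(sigma*sqrt(dt)) = 1.116532; d = 1/u = 0.895631
p = (exp((r-q)*dt) - d) / (u - d) = 0.492888
Discount per step: exp(-r*dt) = 0.995510
Stock lattice S(k, i) with i counting down-moves:
  k=0: S(0,0) = 23.4700
  k=1: S(1,0) = 26.2050; S(1,1) = 21.0205
  k=2: S(2,0) = 29.2587; S(2,1) = 23.4700; S(2,2) = 18.8266
Terminal payoffs V(N, i) = max(S_T - K, 0):
  V(2,0) = 3.828704; V(2,1) = 0.000000; V(2,2) = 0.000000
Backward induction: V(k, i) = exp(-r*dt) * [p * V(k+1, i) + (1-p) * V(k+1, i+1)].
  V(1,0) = exp(-r*dt) * [p*3.828704 + (1-p)*0.000000] = 1.878650
  V(1,1) = exp(-r*dt) * [p*0.000000 + (1-p)*0.000000] = 0.000000
  V(0,0) = exp(-r*dt) * [p*1.878650 + (1-p)*0.000000] = 0.921807


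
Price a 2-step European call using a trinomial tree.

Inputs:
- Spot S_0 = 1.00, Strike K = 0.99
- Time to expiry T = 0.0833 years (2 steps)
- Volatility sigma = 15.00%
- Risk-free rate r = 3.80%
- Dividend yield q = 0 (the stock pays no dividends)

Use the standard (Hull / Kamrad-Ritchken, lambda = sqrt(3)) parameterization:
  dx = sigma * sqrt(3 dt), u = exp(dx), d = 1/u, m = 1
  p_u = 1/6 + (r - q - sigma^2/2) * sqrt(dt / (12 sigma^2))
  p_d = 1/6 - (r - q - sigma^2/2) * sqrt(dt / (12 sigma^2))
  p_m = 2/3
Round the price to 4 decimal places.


Answer: Price = V(0,0) = 0.0240

Derivation:
dt = T/N = 0.041650; dx = sigma*sqrt(3*dt) = 0.053022
u = exp(dx) = 1.054453; d = 1/u = 0.948359
p_u = 0.177173, p_m = 0.666667, p_d = 0.156160
Discount per step: exp(-r*dt) = 0.998419
Stock lattice S(k, j) with j the centered position index:
  k=0: S(0,+0) = 1.0000
  k=1: S(1,-1) = 0.9484; S(1,+0) = 1.0000; S(1,+1) = 1.0545
  k=2: S(2,-2) = 0.8994; S(2,-1) = 0.9484; S(2,+0) = 1.0000; S(2,+1) = 1.0545; S(2,+2) = 1.1119
Terminal payoffs V(N, j) = max(S_T - K, 0):
  V(2,-2) = 0.000000; V(2,-1) = 0.000000; V(2,+0) = 0.010000; V(2,+1) = 0.064453; V(2,+2) = 0.121872
Backward induction: V(k, j) = exp(-r*dt) * [p_u * V(k+1, j+1) + p_m * V(k+1, j) + p_d * V(k+1, j-1)]
  V(1,-1) = exp(-r*dt) * [p_u*0.010000 + p_m*0.000000 + p_d*0.000000] = 0.001769
  V(1,+0) = exp(-r*dt) * [p_u*0.064453 + p_m*0.010000 + p_d*0.000000] = 0.018057
  V(1,+1) = exp(-r*dt) * [p_u*0.121872 + p_m*0.064453 + p_d*0.010000] = 0.066018
  V(0,+0) = exp(-r*dt) * [p_u*0.066018 + p_m*0.018057 + p_d*0.001769] = 0.023973


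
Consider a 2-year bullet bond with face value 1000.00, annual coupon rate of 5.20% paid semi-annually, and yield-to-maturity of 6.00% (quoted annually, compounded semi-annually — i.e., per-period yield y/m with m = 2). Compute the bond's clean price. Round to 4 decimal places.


Answer: Price = 985.1316

Derivation:
Coupon per period c = face * coupon_rate / m = 26.000000
Periods per year m = 2; per-period yield y/m = 0.030000
Number of cashflows N = 4
Cashflows (t years, CF_t, discount factor 1/(1+y/m)^(m*t), PV):
  t = 0.5000: CF_t = 26.000000, DF = 0.970874, PV = 25.242718
  t = 1.0000: CF_t = 26.000000, DF = 0.942596, PV = 24.507494
  t = 1.5000: CF_t = 26.000000, DF = 0.915142, PV = 23.793683
  t = 2.0000: CF_t = 1026.000000, DF = 0.888487, PV = 911.587711
Price P = sum_t PV_t = 985.131606


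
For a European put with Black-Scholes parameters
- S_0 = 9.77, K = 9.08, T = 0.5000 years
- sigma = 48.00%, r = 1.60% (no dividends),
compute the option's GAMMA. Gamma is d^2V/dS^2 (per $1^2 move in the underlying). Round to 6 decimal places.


Answer: Gamma = 0.110650

Derivation:
d1 = 0.4090679711; d2 = 0.0696567161
phi(d1) = 0.3669216888; exp(-qT) = 1.0000000000; exp(-rT) = 0.9920319148
Gamma = exp(-qT) * phi(d1) / (S * sigma * sqrt(T)) = 1.0000000000 * 0.3669216888 / (9.7700 * 0.4800 * 0.7071067812) = 0.110650


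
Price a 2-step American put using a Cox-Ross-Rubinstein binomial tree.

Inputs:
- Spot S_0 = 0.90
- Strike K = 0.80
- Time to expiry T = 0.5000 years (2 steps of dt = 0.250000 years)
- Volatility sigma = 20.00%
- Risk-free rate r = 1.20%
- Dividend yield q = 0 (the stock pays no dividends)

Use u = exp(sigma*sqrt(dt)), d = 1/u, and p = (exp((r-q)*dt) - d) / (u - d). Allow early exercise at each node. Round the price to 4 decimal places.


Answer: Price = V(0,0) = 0.0163

Derivation:
dt = T/N = 0.250000
u = exp(sigma*sqrt(dt)) = 1.105171; d = 1/u = 0.904837
p = (exp((r-q)*dt) - d) / (u - d) = 0.490018
Discount per step: exp(-r*dt) = 0.997004
Stock lattice S(k, i) with i counting down-moves:
  k=0: S(0,0) = 0.9000
  k=1: S(1,0) = 0.9947; S(1,1) = 0.8144
  k=2: S(2,0) = 1.0993; S(2,1) = 0.9000; S(2,2) = 0.7369
Terminal payoffs V(N, i) = max(K - S_T, 0):
  V(2,0) = 0.000000; V(2,1) = 0.000000; V(2,2) = 0.063142
Backward induction: V(k, i) = exp(-r*dt) * [p * V(k+1, i) + (1-p) * V(k+1, i+1)]; then take max(V_cont, immediate exercise) for American.
  V(1,0) = exp(-r*dt) * [p*0.000000 + (1-p)*0.000000] = 0.000000; exercise = 0.000000; V(1,0) = max -> 0.000000
  V(1,1) = exp(-r*dt) * [p*0.000000 + (1-p)*0.063142] = 0.032105; exercise = 0.000000; V(1,1) = max -> 0.032105
  V(0,0) = exp(-r*dt) * [p*0.000000 + (1-p)*0.032105] = 0.016324; exercise = 0.000000; V(0,0) = max -> 0.016324


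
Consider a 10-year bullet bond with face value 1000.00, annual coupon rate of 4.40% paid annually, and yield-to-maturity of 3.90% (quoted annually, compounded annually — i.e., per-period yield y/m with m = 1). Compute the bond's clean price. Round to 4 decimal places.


Coupon per period c = face * coupon_rate / m = 44.000000
Periods per year m = 1; per-period yield y/m = 0.039000
Number of cashflows N = 10
Cashflows (t years, CF_t, discount factor 1/(1+y/m)^(m*t), PV):
  t = 1.0000: CF_t = 44.000000, DF = 0.962464, PV = 42.348412
  t = 2.0000: CF_t = 44.000000, DF = 0.926337, PV = 40.758818
  t = 3.0000: CF_t = 44.000000, DF = 0.891566, PV = 39.228891
  t = 4.0000: CF_t = 44.000000, DF = 0.858100, PV = 37.756392
  t = 5.0000: CF_t = 44.000000, DF = 0.825890, PV = 36.339165
  t = 6.0000: CF_t = 44.000000, DF = 0.794889, PV = 34.975134
  t = 7.0000: CF_t = 44.000000, DF = 0.765052, PV = 33.662304
  t = 8.0000: CF_t = 44.000000, DF = 0.736335, PV = 32.398753
  t = 9.0000: CF_t = 44.000000, DF = 0.708696, PV = 31.182630
  t = 10.0000: CF_t = 1044.000000, DF = 0.682094, PV = 712.106620
Price P = sum_t PV_t = 1040.757120

Answer: Price = 1040.7571


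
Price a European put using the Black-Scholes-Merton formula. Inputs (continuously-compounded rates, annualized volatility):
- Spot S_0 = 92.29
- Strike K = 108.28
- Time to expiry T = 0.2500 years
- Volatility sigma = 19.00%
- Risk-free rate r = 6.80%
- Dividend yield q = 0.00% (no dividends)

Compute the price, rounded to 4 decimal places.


d1 = (ln(S/K) + (r - q + 0.5*sigma^2) * T) / (sigma * sqrt(T)) = -1.45549654
d2 = d1 - sigma * sqrt(T) = -1.55049654
exp(-rT) = 0.98314368; exp(-qT) = 1.00000000
P = K * exp(-rT) * N(-d2) - S_0 * exp(-qT) * N(-d1)
N(-d1) = 0.92723408; N(-d2) = 0.93948881
P = 108.2800 * 0.98314368 * 0.93948881 - 92.2900 * 1.00000000 * 0.92723408 = 14.4387

Answer: Price = 14.4387


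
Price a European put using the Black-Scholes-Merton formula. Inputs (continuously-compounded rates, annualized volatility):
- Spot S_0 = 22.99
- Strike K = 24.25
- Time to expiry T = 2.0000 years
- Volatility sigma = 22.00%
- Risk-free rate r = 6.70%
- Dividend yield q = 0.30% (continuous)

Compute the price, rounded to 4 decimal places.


d1 = (ln(S/K) + (r - q + 0.5*sigma^2) * T) / (sigma * sqrt(T)) = 0.39547428
d2 = d1 - sigma * sqrt(T) = 0.08434730
exp(-rT) = 0.87459006; exp(-qT) = 0.99401796
P = K * exp(-rT) * N(-d2) - S_0 * exp(-qT) * N(-d1)
N(-d1) = 0.34624645; N(-d2) = 0.46639015
P = 24.2500 * 0.87459006 * 0.46639015 - 22.9900 * 0.99401796 * 0.34624645 = 1.9790

Answer: Price = 1.9790


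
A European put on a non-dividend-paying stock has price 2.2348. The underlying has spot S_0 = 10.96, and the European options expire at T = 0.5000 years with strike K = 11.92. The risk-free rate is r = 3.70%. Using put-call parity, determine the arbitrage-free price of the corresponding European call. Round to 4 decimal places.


Put-call parity: C - P = S_0 * exp(-qT) - K * exp(-rT).
S_0 * exp(-qT) = 10.9600 * 1.00000000 = 10.96000000
K * exp(-rT) = 11.9200 * 0.98167007 = 11.70150729
C = P + S*exp(-qT) - K*exp(-rT)
C = 2.2348 + 10.96000000 - 11.70150729 = 1.4933

Answer: Call price = 1.4933


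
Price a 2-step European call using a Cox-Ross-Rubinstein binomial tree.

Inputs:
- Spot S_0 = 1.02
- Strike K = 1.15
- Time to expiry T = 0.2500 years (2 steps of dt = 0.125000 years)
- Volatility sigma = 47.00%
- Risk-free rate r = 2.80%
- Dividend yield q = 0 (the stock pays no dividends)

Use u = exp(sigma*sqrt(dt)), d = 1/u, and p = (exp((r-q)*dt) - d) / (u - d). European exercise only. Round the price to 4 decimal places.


dt = T/N = 0.125000
u = exp(sigma*sqrt(dt)) = 1.180774; d = 1/u = 0.846902
p = (exp((r-q)*dt) - d) / (u - d) = 0.469054
Discount per step: exp(-r*dt) = 0.996506
Stock lattice S(k, i) with i counting down-moves:
  k=0: S(0,0) = 1.0200
  k=1: S(1,0) = 1.2044; S(1,1) = 0.8638
  k=2: S(2,0) = 1.4221; S(2,1) = 1.0200; S(2,2) = 0.7316
Terminal payoffs V(N, i) = max(S_T - K, 0):
  V(2,0) = 0.272112; V(2,1) = 0.000000; V(2,2) = 0.000000
Backward induction: V(k, i) = exp(-r*dt) * [p * V(k+1, i) + (1-p) * V(k+1, i+1)].
  V(1,0) = exp(-r*dt) * [p*0.272112 + (1-p)*0.000000] = 0.127189
  V(1,1) = exp(-r*dt) * [p*0.000000 + (1-p)*0.000000] = 0.000000
  V(0,0) = exp(-r*dt) * [p*0.127189 + (1-p)*0.000000] = 0.059450

Answer: Price = V(0,0) = 0.0595


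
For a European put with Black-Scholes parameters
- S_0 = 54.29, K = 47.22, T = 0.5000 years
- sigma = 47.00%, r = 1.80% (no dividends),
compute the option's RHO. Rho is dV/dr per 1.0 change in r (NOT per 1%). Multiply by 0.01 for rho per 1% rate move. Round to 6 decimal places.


Answer: Rho = -9.112746

Derivation:
d1 = 0.6130691506; d2 = 0.2807289635
phi(d1) = 0.3305936091; exp(-qT) = 1.0000000000; exp(-rT) = 0.9910403788
N(-d2) = 0.3894591460
Rho = -K*T*exp(-rT)*N(-d2) = -47.2200 * 0.5000 * 0.9910403788 * 0.3894591460 = -9.112746


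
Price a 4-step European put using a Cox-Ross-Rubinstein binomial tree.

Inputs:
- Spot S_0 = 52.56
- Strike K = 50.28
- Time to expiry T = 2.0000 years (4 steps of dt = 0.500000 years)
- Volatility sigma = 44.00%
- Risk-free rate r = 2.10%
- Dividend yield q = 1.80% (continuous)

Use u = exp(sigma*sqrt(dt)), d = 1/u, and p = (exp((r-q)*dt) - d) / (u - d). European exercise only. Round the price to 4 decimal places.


dt = T/N = 0.500000
u = exp(sigma*sqrt(dt)) = 1.364963; d = 1/u = 0.732621
p = (exp((r-q)*dt) - d) / (u - d) = 0.425214
Discount per step: exp(-r*dt) = 0.989555
Stock lattice S(k, i) with i counting down-moves:
  k=0: S(0,0) = 52.5600
  k=1: S(1,0) = 71.7424; S(1,1) = 38.5066
  k=2: S(2,0) = 97.9257; S(2,1) = 52.5600; S(2,2) = 28.2107
  k=3: S(3,0) = 133.6650; S(3,1) = 71.7424; S(3,2) = 38.5066; S(3,3) = 20.6677
  k=4: S(4,0) = 182.4477; S(4,1) = 97.9257; S(4,2) = 52.5600; S(4,3) = 28.2107; S(4,4) = 15.1416
Terminal payoffs V(N, i) = max(K - S_T, 0):
  V(4,0) = 0.000000; V(4,1) = 0.000000; V(4,2) = 0.000000; V(4,3) = 22.069298; V(4,4) = 35.138377
Backward induction: V(k, i) = exp(-r*dt) * [p * V(k+1, i) + (1-p) * V(k+1, i+1)].
  V(3,0) = exp(-r*dt) * [p*0.000000 + (1-p)*0.000000] = 0.000000
  V(3,1) = exp(-r*dt) * [p*0.000000 + (1-p)*0.000000] = 0.000000
  V(3,2) = exp(-r*dt) * [p*0.000000 + (1-p)*22.069298] = 12.552635
  V(3,3) = exp(-r*dt) * [p*22.069298 + (1-p)*35.138377] = 29.272249
  V(2,0) = exp(-r*dt) * [p*0.000000 + (1-p)*0.000000] = 0.000000
  V(2,1) = exp(-r*dt) * [p*0.000000 + (1-p)*12.552635] = 7.139722
  V(2,2) = exp(-r*dt) * [p*12.552635 + (1-p)*29.272249] = 21.931350
  V(1,0) = exp(-r*dt) * [p*0.000000 + (1-p)*7.139722] = 4.060951
  V(1,1) = exp(-r*dt) * [p*7.139722 + (1-p)*21.931350] = 15.478369
  V(0,0) = exp(-r*dt) * [p*4.060951 + (1-p)*15.478369] = 10.512564

Answer: Price = V(0,0) = 10.5126


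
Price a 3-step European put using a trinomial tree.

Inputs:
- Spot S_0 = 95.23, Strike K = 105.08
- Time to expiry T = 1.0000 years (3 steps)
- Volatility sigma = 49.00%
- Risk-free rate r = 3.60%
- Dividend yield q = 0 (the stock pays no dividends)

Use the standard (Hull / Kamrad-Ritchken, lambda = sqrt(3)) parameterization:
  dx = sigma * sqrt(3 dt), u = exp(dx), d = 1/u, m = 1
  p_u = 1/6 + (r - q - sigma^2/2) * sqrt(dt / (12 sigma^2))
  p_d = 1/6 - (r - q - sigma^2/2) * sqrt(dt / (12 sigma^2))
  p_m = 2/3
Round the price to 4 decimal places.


dt = T/N = 0.333333; dx = sigma*sqrt(3*dt) = 0.490000
u = exp(dx) = 1.632316; d = 1/u = 0.612626
p_u = 0.138078, p_m = 0.666667, p_d = 0.195255
Discount per step: exp(-r*dt) = 0.988072
Stock lattice S(k, j) with j the centered position index:
  k=0: S(0,+0) = 95.2300
  k=1: S(1,-1) = 58.3404; S(1,+0) = 95.2300; S(1,+1) = 155.4455
  k=2: S(2,-2) = 35.7409; S(2,-1) = 58.3404; S(2,+0) = 95.2300; S(2,+1) = 155.4455; S(2,+2) = 253.7362
  k=3: S(3,-3) = 21.8958; S(3,-2) = 35.7409; S(3,-1) = 58.3404; S(3,+0) = 95.2300; S(3,+1) = 155.4455; S(3,+2) = 253.7362; S(3,+3) = 414.1777
Terminal payoffs V(N, j) = max(K - S_T, 0):
  V(3,-3) = 83.184196; V(3,-2) = 69.339124; V(3,-1) = 46.739588; V(3,+0) = 9.850000; V(3,+1) = 0.000000; V(3,+2) = 0.000000; V(3,+3) = 0.000000
Backward induction: V(k, j) = exp(-r*dt) * [p_u * V(k+1, j+1) + p_m * V(k+1, j) + p_d * V(k+1, j-1)]
  V(2,-2) = exp(-r*dt) * [p_u*46.739588 + p_m*69.339124 + p_d*83.184196] = 68.099820
  V(2,-1) = exp(-r*dt) * [p_u*9.850000 + p_m*46.739588 + p_d*69.339124] = 45.509214
  V(2,+0) = exp(-r*dt) * [p_u*0.000000 + p_m*9.850000 + p_d*46.739588] = 15.505621
  V(2,+1) = exp(-r*dt) * [p_u*0.000000 + p_m*0.000000 + p_d*9.850000] = 1.900322
  V(2,+2) = exp(-r*dt) * [p_u*0.000000 + p_m*0.000000 + p_d*0.000000] = 0.000000
  V(1,-1) = exp(-r*dt) * [p_u*15.505621 + p_m*45.509214 + p_d*68.099820] = 45.231257
  V(1,+0) = exp(-r*dt) * [p_u*1.900322 + p_m*15.505621 + p_d*45.509214] = 19.252953
  V(1,+1) = exp(-r*dt) * [p_u*0.000000 + p_m*1.900322 + p_d*15.505621] = 4.243207
  V(0,+0) = exp(-r*dt) * [p_u*4.243207 + p_m*19.252953 + p_d*45.231257] = 21.987392

Answer: Price = V(0,0) = 21.9874


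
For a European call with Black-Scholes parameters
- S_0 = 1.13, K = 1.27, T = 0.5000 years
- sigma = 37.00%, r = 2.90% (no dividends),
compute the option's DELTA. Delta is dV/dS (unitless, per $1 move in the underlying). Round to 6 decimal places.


Answer: Delta = 0.397357

Derivation:
d1 = -0.2601933857; d2 = -0.5218228947
phi(d1) = 0.3856639702; exp(-qT) = 1.0000000000; exp(-rT) = 0.9856046187
N(d1) = 0.3973573030
Delta = exp(-qT) * N(d1) = 1.0000000000 * 0.3973573030 = 0.397357


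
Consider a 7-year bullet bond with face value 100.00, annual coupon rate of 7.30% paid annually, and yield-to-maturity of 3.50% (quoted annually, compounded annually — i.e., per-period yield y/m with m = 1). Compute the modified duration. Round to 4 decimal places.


Answer: Modified duration = 5.6653

Derivation:
Coupon per period c = face * coupon_rate / m = 7.300000
Periods per year m = 1; per-period yield y/m = 0.035000
Number of cashflows N = 7
Cashflows (t years, CF_t, discount factor 1/(1+y/m)^(m*t), PV):
  t = 1.0000: CF_t = 7.300000, DF = 0.966184, PV = 7.053140
  t = 2.0000: CF_t = 7.300000, DF = 0.933511, PV = 6.814628
  t = 3.0000: CF_t = 7.300000, DF = 0.901943, PV = 6.584182
  t = 4.0000: CF_t = 7.300000, DF = 0.871442, PV = 6.361528
  t = 5.0000: CF_t = 7.300000, DF = 0.841973, PV = 6.146404
  t = 6.0000: CF_t = 7.300000, DF = 0.813501, PV = 5.938555
  t = 7.0000: CF_t = 107.300000, DF = 0.785991, PV = 84.336830
Price P = sum_t PV_t = 123.235267
First compute Macaulay numerator sum_t t * PV_t:
  t * PV_t at t = 1.0000: 7.053140
  t * PV_t at t = 2.0000: 13.629256
  t * PV_t at t = 3.0000: 19.752545
  t * PV_t at t = 4.0000: 25.446113
  t * PV_t at t = 5.0000: 30.732021
  t * PV_t at t = 6.0000: 35.631328
  t * PV_t at t = 7.0000: 590.357811
Macaulay duration D = 722.602214 / 123.235267 = 5.863599
Modified duration = D / (1 + y/m) = 5.863599 / (1 + 0.035000) = 5.665313


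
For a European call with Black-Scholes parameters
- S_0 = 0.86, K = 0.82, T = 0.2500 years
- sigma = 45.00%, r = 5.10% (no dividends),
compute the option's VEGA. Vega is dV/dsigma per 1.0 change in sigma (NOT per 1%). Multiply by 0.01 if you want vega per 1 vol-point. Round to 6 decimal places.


Answer: Vega = 0.159545

Derivation:
d1 = 0.3808468844; d2 = 0.1558468844
phi(d1) = 0.3710343222; exp(-qT) = 1.0000000000; exp(-rT) = 0.9873309369
Vega = S * exp(-qT) * phi(d1) * sqrt(T) = 0.8600 * 1.0000000000 * 0.3710343222 * 0.5000000000 = 0.159545


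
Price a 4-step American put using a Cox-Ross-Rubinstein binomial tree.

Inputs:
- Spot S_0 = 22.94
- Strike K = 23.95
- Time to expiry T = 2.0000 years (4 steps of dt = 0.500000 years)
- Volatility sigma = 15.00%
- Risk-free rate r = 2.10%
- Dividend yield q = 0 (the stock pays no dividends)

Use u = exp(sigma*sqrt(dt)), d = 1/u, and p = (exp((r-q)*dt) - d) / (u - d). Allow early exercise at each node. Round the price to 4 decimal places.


dt = T/N = 0.500000
u = exp(sigma*sqrt(dt)) = 1.111895; d = 1/u = 0.899365
p = (exp((r-q)*dt) - d) / (u - d) = 0.523173
Discount per step: exp(-r*dt) = 0.989555
Stock lattice S(k, i) with i counting down-moves:
  k=0: S(0,0) = 22.9400
  k=1: S(1,0) = 25.5069; S(1,1) = 20.6314
  k=2: S(2,0) = 28.3610; S(2,1) = 22.9400; S(2,2) = 18.5552
  k=3: S(3,0) = 31.5344; S(3,1) = 25.5069; S(3,2) = 20.6314; S(3,3) = 16.6879
  k=4: S(4,0) = 35.0630; S(4,1) = 28.3610; S(4,2) = 22.9400; S(4,3) = 18.5552; S(4,4) = 15.0085
Terminal payoffs V(N, i) = max(K - S_T, 0):
  V(4,0) = 0.000000; V(4,1) = 0.000000; V(4,2) = 1.010000; V(4,3) = 5.394800; V(4,4) = 8.941480
Backward induction: V(k, i) = exp(-r*dt) * [p * V(k+1, i) + (1-p) * V(k+1, i+1)]; then take max(V_cont, immediate exercise) for American.
  V(3,0) = exp(-r*dt) * [p*0.000000 + (1-p)*0.000000] = 0.000000; exercise = 0.000000; V(3,0) = max -> 0.000000
  V(3,1) = exp(-r*dt) * [p*0.000000 + (1-p)*1.010000] = 0.476565; exercise = 0.000000; V(3,1) = max -> 0.476565
  V(3,2) = exp(-r*dt) * [p*1.010000 + (1-p)*5.394800] = 3.068401; exercise = 3.318561; V(3,2) = max -> 3.318561
  V(3,3) = exp(-r*dt) * [p*5.394800 + (1-p)*8.941480] = 7.011938; exercise = 7.262097; V(3,3) = max -> 7.262097
  V(2,0) = exp(-r*dt) * [p*0.000000 + (1-p)*0.476565] = 0.224865; exercise = 0.000000; V(2,0) = max -> 0.224865
  V(2,1) = exp(-r*dt) * [p*0.476565 + (1-p)*3.318561] = 1.812572; exercise = 1.010000; V(2,1) = max -> 1.812572
  V(2,2) = exp(-r*dt) * [p*3.318561 + (1-p)*7.262097] = 5.144641; exercise = 5.394800; V(2,2) = max -> 5.394800
  V(1,0) = exp(-r*dt) * [p*0.224865 + (1-p)*1.812572] = 0.971670; exercise = 0.000000; V(1,0) = max -> 0.971670
  V(1,1) = exp(-r*dt) * [p*1.812572 + (1-p)*5.394800] = 3.483900; exercise = 3.318561; V(1,1) = max -> 3.483900
  V(0,0) = exp(-r*dt) * [p*0.971670 + (1-p)*3.483900] = 2.146906; exercise = 1.010000; V(0,0) = max -> 2.146906

Answer: Price = V(0,0) = 2.1469


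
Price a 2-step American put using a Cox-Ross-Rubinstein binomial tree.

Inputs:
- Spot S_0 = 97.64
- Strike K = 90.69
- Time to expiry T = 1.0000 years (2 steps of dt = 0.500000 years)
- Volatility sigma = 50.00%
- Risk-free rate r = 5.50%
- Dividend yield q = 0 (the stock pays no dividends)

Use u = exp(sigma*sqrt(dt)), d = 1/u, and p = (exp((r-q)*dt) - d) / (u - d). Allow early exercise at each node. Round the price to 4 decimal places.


dt = T/N = 0.500000
u = exp(sigma*sqrt(dt)) = 1.424119; d = 1/u = 0.702189
p = (exp((r-q)*dt) - d) / (u - d) = 0.451142
Discount per step: exp(-r*dt) = 0.972875
Stock lattice S(k, i) with i counting down-moves:
  k=0: S(0,0) = 97.6400
  k=1: S(1,0) = 139.0510; S(1,1) = 68.5617
  k=2: S(2,0) = 198.0251; S(2,1) = 97.6400; S(2,2) = 48.1432
Terminal payoffs V(N, i) = max(K - S_T, 0):
  V(2,0) = 0.000000; V(2,1) = 0.000000; V(2,2) = 42.546773
Backward induction: V(k, i) = exp(-r*dt) * [p * V(k+1, i) + (1-p) * V(k+1, i+1)]; then take max(V_cont, immediate exercise) for American.
  V(1,0) = exp(-r*dt) * [p*0.000000 + (1-p)*0.000000] = 0.000000; exercise = 0.000000; V(1,0) = max -> 0.000000
  V(1,1) = exp(-r*dt) * [p*0.000000 + (1-p)*42.546773] = 22.718706; exercise = 22.128315; V(1,1) = max -> 22.718706
  V(0,0) = exp(-r*dt) * [p*0.000000 + (1-p)*22.718706] = 12.131111; exercise = 0.000000; V(0,0) = max -> 12.131111

Answer: Price = V(0,0) = 12.1311


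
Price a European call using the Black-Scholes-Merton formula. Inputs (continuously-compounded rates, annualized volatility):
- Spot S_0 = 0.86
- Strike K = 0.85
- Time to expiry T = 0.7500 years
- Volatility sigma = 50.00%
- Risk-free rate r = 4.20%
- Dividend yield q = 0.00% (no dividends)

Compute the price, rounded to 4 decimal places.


Answer: Price = 0.1632

Derivation:
d1 = (ln(S/K) + (r - q + 0.5*sigma^2) * T) / (sigma * sqrt(T)) = 0.31626333
d2 = d1 - sigma * sqrt(T) = -0.11674937
exp(-rT) = 0.96899096; exp(-qT) = 1.00000000
C = S_0 * exp(-qT) * N(d1) - K * exp(-rT) * N(d2)
N(d1) = 0.62409868; N(d2) = 0.45352933
C = 0.8600 * 1.00000000 * 0.62409868 - 0.8500 * 0.96899096 * 0.45352933 = 0.1632


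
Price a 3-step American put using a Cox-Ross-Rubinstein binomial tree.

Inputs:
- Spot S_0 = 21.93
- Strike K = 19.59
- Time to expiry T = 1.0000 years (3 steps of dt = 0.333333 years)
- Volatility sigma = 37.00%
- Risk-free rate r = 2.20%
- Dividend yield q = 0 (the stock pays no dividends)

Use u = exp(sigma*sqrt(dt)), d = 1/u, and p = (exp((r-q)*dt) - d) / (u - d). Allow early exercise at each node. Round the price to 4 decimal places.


dt = T/N = 0.333333
u = exp(sigma*sqrt(dt)) = 1.238152; d = 1/u = 0.807656
p = (exp((r-q)*dt) - d) / (u - d) = 0.463894
Discount per step: exp(-r*dt) = 0.992693
Stock lattice S(k, i) with i counting down-moves:
  k=0: S(0,0) = 21.9300
  k=1: S(1,0) = 27.1527; S(1,1) = 17.7119
  k=2: S(2,0) = 33.6191; S(2,1) = 21.9300; S(2,2) = 14.3051
  k=3: S(3,0) = 41.6256; S(3,1) = 27.1527; S(3,2) = 17.7119; S(3,3) = 11.5536
Terminal payoffs V(N, i) = max(K - S_T, 0):
  V(3,0) = 0.000000; V(3,1) = 0.000000; V(3,2) = 1.878114; V(3,3) = 8.036404
Backward induction: V(k, i) = exp(-r*dt) * [p * V(k+1, i) + (1-p) * V(k+1, i+1)]; then take max(V_cont, immediate exercise) for American.
  V(2,0) = exp(-r*dt) * [p*0.000000 + (1-p)*0.000000] = 0.000000; exercise = 0.000000; V(2,0) = max -> 0.000000
  V(2,1) = exp(-r*dt) * [p*0.000000 + (1-p)*1.878114] = 0.999510; exercise = 0.000000; V(2,1) = max -> 0.999510
  V(2,2) = exp(-r*dt) * [p*1.878114 + (1-p)*8.036404] = 5.141762; exercise = 5.284896; V(2,2) = max -> 5.284896
  V(1,0) = exp(-r*dt) * [p*0.000000 + (1-p)*0.999510] = 0.531928; exercise = 0.000000; V(1,0) = max -> 0.531928
  V(1,1) = exp(-r*dt) * [p*0.999510 + (1-p)*5.284896] = 3.272840; exercise = 1.878114; V(1,1) = max -> 3.272840
  V(0,0) = exp(-r*dt) * [p*0.531928 + (1-p)*3.272840] = 1.986723; exercise = 0.000000; V(0,0) = max -> 1.986723

Answer: Price = V(0,0) = 1.9867


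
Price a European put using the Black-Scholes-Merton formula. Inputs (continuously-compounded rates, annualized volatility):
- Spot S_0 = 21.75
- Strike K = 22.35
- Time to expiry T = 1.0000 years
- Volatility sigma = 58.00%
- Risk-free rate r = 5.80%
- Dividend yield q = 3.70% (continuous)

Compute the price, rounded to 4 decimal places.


d1 = (ln(S/K) + (r - q + 0.5*sigma^2) * T) / (sigma * sqrt(T)) = 0.27928868
d2 = d1 - sigma * sqrt(T) = -0.30071132
exp(-rT) = 0.94364995; exp(-qT) = 0.96367614
P = K * exp(-rT) * N(-d2) - S_0 * exp(-qT) * N(-d1)
N(-d1) = 0.39001165; N(-d2) = 0.61818268
P = 22.3500 * 0.94364995 * 0.61818268 - 21.7500 * 0.96367614 * 0.39001165 = 4.8632

Answer: Price = 4.8632


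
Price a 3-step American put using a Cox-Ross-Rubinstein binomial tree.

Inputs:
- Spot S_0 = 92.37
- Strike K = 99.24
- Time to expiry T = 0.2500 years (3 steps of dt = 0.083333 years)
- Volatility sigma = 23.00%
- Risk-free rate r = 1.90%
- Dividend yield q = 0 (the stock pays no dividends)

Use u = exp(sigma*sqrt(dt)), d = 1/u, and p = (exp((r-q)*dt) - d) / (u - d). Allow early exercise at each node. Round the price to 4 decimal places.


Answer: Price = V(0,0) = 8.2285

Derivation:
dt = T/N = 0.083333
u = exp(sigma*sqrt(dt)) = 1.068649; d = 1/u = 0.935761
p = (exp((r-q)*dt) - d) / (u - d) = 0.495331
Discount per step: exp(-r*dt) = 0.998418
Stock lattice S(k, i) with i counting down-moves:
  k=0: S(0,0) = 92.3700
  k=1: S(1,0) = 98.7111; S(1,1) = 86.4362
  k=2: S(2,0) = 105.4875; S(2,1) = 92.3700; S(2,2) = 80.8836
  k=3: S(3,0) = 112.7292; S(3,1) = 98.7111; S(3,2) = 86.4362; S(3,3) = 75.6878
Terminal payoffs V(N, i) = max(K - S_T, 0):
  V(3,0) = 0.000000; V(3,1) = 0.528887; V(3,2) = 12.803765; V(3,3) = 23.552244
Backward induction: V(k, i) = exp(-r*dt) * [p * V(k+1, i) + (1-p) * V(k+1, i+1)]; then take max(V_cont, immediate exercise) for American.
  V(2,0) = exp(-r*dt) * [p*0.000000 + (1-p)*0.528887] = 0.266490; exercise = 0.000000; V(2,0) = max -> 0.266490
  V(2,1) = exp(-r*dt) * [p*0.528887 + (1-p)*12.803765] = 6.712994; exercise = 6.870000; V(2,1) = max -> 6.870000
  V(2,2) = exp(-r*dt) * [p*12.803765 + (1-p)*23.552244] = 18.199345; exercise = 18.356351; V(2,2) = max -> 18.356351
  V(1,0) = exp(-r*dt) * [p*0.266490 + (1-p)*6.870000] = 3.593380; exercise = 0.528887; V(1,0) = max -> 3.593380
  V(1,1) = exp(-r*dt) * [p*6.870000 + (1-p)*18.356351] = 12.646760; exercise = 12.803765; V(1,1) = max -> 12.803765
  V(0,0) = exp(-r*dt) * [p*3.593380 + (1-p)*12.803765] = 8.228532; exercise = 6.870000; V(0,0) = max -> 8.228532


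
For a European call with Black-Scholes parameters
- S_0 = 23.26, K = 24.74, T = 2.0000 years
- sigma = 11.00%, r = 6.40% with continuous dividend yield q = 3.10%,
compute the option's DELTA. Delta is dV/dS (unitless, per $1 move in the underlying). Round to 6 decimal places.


Answer: Delta = 0.509431

Derivation:
d1 = 0.1055117748; d2 = -0.0500517170
phi(d1) = 0.3967277902; exp(-qT) = 0.9398828868; exp(-rT) = 0.8798533791
N(d1) = 0.5420151364
Delta = exp(-qT) * N(d1) = 0.9398828868 * 0.5420151364 = 0.509431


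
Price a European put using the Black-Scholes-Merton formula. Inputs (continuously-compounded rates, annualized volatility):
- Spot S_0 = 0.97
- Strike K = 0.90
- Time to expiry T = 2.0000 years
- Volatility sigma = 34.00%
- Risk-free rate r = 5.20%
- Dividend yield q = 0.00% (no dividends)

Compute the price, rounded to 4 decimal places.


Answer: Price = 0.1011

Derivation:
d1 = (ln(S/K) + (r - q + 0.5*sigma^2) * T) / (sigma * sqrt(T)) = 0.61248198
d2 = d1 - sigma * sqrt(T) = 0.13164937
exp(-rT) = 0.90122530; exp(-qT) = 1.00000000
P = K * exp(-rT) * N(-d2) - S_0 * exp(-qT) * N(-d1)
N(-d1) = 0.27010946; N(-d2) = 0.44763082
P = 0.9000 * 0.90122530 * 0.44763082 - 0.9700 * 1.00000000 * 0.27010946 = 0.1011


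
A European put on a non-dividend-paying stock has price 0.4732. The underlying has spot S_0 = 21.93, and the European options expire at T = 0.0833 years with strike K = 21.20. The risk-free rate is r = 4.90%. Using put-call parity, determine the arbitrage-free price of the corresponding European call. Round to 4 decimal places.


Answer: Call price = 1.2896

Derivation:
Put-call parity: C - P = S_0 * exp(-qT) - K * exp(-rT).
S_0 * exp(-qT) = 21.9300 * 1.00000000 = 21.93000000
K * exp(-rT) = 21.2000 * 0.99592662 = 21.11364432
C = P + S*exp(-qT) - K*exp(-rT)
C = 0.4732 + 21.93000000 - 21.11364432 = 1.2896


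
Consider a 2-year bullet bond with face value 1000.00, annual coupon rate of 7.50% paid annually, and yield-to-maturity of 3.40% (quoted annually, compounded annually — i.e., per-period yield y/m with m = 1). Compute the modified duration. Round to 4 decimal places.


Coupon per period c = face * coupon_rate / m = 75.000000
Periods per year m = 1; per-period yield y/m = 0.034000
Number of cashflows N = 2
Cashflows (t years, CF_t, discount factor 1/(1+y/m)^(m*t), PV):
  t = 1.0000: CF_t = 75.000000, DF = 0.967118, PV = 72.533849
  t = 2.0000: CF_t = 1075.000000, DF = 0.935317, PV = 1005.465994
Price P = sum_t PV_t = 1077.999843
First compute Macaulay numerator sum_t t * PV_t:
  t * PV_t at t = 1.0000: 72.533849
  t * PV_t at t = 2.0000: 2010.931987
Macaulay duration D = 2083.465837 / 1077.999843 = 1.932714
Modified duration = D / (1 + y/m) = 1.932714 / (1 + 0.034000) = 1.869163

Answer: Modified duration = 1.8692


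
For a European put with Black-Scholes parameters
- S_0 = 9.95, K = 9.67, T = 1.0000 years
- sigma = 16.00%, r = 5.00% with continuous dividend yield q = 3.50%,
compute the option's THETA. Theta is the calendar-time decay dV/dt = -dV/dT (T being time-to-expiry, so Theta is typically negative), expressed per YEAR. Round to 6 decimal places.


d1 = 0.3521515107; d2 = 0.1921515107
phi(d1) = 0.3749570187; exp(-qT) = 0.9656054163; exp(-rT) = 0.9512294245
Theta = -S*exp(-qT)*phi(d1)*sigma/(2*sqrt(T)) + r*K*exp(-rT)*N(-d2) - q*S*exp(-qT)*N(-d1)
N(-d1) = 0.3623623197; N(-d2) = 0.4238117635; sqrt(T) = 1.0000000000
Term 1 = -9.9500 * 0.9656054163 * 0.3749570187 * 0.1600 / (2 * 1.0000000000) = -0.2882001804
Term 2 = 0.0500 * 9.6700 * 0.9512294245 * 0.4238117635 = 0.1949192633
Term 3 = -0.0350 * 9.9500 * 0.9656054163 * 0.3623623197 = -0.1218523332
Theta = -0.2882001804 + (0.1949192633) + (-0.1218523332) = -0.215133

Answer: Theta = -0.215133


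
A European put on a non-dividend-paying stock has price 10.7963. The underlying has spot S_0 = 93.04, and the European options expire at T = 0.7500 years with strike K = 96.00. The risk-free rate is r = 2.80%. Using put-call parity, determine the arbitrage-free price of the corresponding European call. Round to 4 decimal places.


Put-call parity: C - P = S_0 * exp(-qT) - K * exp(-rT).
S_0 * exp(-qT) = 93.0400 * 1.00000000 = 93.04000000
K * exp(-rT) = 96.0000 * 0.97921896 = 94.00502060
C = P + S*exp(-qT) - K*exp(-rT)
C = 10.7963 + 93.04000000 - 94.00502060 = 9.8313

Answer: Call price = 9.8313


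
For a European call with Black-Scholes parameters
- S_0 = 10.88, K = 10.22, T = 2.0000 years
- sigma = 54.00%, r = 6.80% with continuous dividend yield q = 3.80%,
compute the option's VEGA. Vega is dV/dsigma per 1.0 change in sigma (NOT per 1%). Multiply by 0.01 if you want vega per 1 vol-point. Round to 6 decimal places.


d1 = 0.5423504516; d2 = -0.2213248721
phi(d1) = 0.3443796697; exp(-qT) = 0.9268162066; exp(-rT) = 0.8728426325
Vega = S * exp(-qT) * phi(d1) * sqrt(T) = 10.8800 * 0.9268162066 * 0.3443796697 * 1.4142135624 = 4.911057

Answer: Vega = 4.911057


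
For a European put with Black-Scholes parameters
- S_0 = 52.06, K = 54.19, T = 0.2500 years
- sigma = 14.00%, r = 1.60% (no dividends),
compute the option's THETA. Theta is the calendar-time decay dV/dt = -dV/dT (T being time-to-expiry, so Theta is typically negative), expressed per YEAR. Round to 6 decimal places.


Answer: Theta = -1.978035

Derivation:
d1 = -0.4807070002; d2 = -0.5507070002
phi(d1) = 0.3554118066; exp(-qT) = 1.0000000000; exp(-rT) = 0.9960079893
Theta = -S*exp(-qT)*phi(d1)*sigma/(2*sqrt(T)) + r*K*exp(-rT)*N(-d2) - q*S*exp(-qT)*N(-d1)
N(-d1) = 0.6846376224; N(-d2) = 0.7090827274; sqrt(T) = 0.5000000000
Term 1 = -52.0600 * 1.0000000000 * 0.3554118066 * 0.1400 / (2 * 0.5000000000) = -2.5903834112
Term 2 = 0.0160 * 54.1900 * 0.9960079893 * 0.7090827274 = 0.6123487875
Term 3 = 0 (no dividend yield, q = 0)
Theta = -2.5903834112 + (0.6123487875) + (0.0000000000) = -1.978035


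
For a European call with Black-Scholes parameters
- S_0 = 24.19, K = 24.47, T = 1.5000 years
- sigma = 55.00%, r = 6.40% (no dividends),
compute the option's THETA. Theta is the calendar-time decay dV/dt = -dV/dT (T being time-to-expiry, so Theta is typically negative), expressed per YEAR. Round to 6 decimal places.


Answer: Theta = -2.539596

Derivation:
d1 = 0.4622357082; d2 = -0.2113739710
phi(d1) = 0.3585204927; exp(-qT) = 1.0000000000; exp(-rT) = 0.9084640161
Theta = -S*exp(-qT)*phi(d1)*sigma/(2*sqrt(T)) - r*K*exp(-rT)*N(d2) + q*S*exp(-qT)*N(d1)
N(d1) = 0.6780438506; N(d2) = 0.4162977330; sqrt(T) = 1.2247448714
Term 1 = -24.1900 * 1.0000000000 * 0.3585204927 * 0.5500 / (2 * 1.2247448714) = -1.9473181748
Term 2 = -0.0640 * 24.4700 * 0.9084640161 * 0.4162977330 = -0.5922781606
Term 3 = 0 (no dividend yield, q = 0)
Theta = -1.9473181748 + (-0.5922781606) + (0.0000000000) = -2.539596


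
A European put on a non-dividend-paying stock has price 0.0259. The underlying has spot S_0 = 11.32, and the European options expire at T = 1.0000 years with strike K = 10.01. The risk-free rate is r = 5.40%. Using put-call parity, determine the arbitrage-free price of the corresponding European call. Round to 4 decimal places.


Put-call parity: C - P = S_0 * exp(-qT) - K * exp(-rT).
S_0 * exp(-qT) = 11.3200 * 1.00000000 = 11.32000000
K * exp(-rT) = 10.0100 * 0.94743211 = 9.48379539
C = P + S*exp(-qT) - K*exp(-rT)
C = 0.0259 + 11.32000000 - 9.48379539 = 1.8621

Answer: Call price = 1.8621
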